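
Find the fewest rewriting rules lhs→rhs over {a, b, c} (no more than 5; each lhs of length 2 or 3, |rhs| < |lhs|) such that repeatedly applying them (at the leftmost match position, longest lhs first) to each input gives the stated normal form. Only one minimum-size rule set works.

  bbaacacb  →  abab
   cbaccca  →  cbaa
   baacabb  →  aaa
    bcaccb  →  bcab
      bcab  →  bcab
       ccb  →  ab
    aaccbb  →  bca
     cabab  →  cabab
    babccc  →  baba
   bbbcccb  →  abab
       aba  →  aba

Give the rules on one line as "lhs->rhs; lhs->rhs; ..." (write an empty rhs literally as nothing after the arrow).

aac->b; ac->a; bb->a; cc->a

  | bbaacacb => aaacacb => abacb => abab
  | cbaccca => cbacca => cbaca => cbaa
  | baacabb => bbabb => aabb => aaa
  | bcaccb => bcacb => bcab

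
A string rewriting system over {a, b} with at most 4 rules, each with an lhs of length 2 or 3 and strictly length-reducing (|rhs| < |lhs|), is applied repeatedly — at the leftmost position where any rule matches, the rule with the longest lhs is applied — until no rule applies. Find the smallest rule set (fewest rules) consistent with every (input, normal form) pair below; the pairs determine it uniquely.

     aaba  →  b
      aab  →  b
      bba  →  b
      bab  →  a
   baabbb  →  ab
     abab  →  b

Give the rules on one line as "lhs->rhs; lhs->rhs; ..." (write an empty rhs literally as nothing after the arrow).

  | aaba => bba => ba => b
  | aab => bb => b
  | bba => ba => b
  | bab => a

aa->b; ba->b; bab->a; bb->b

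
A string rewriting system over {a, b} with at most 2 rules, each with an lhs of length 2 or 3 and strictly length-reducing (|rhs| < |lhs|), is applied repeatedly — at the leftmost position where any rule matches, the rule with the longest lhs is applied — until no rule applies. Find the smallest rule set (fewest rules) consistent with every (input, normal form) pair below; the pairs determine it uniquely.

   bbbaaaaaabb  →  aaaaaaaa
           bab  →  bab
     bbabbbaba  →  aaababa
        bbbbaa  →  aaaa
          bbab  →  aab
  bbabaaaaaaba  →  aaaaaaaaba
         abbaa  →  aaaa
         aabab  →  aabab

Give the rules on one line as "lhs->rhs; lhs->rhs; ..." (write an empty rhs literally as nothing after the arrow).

  | bbbaaaaaabb => abaaaaaabb => aaaaaaabb => aaaaaaaa
  | bab
  | bbabbbaba => aabbbaba => aaababa
  | bbbbaa => abbaa => aaaa

baa->aa; bb->a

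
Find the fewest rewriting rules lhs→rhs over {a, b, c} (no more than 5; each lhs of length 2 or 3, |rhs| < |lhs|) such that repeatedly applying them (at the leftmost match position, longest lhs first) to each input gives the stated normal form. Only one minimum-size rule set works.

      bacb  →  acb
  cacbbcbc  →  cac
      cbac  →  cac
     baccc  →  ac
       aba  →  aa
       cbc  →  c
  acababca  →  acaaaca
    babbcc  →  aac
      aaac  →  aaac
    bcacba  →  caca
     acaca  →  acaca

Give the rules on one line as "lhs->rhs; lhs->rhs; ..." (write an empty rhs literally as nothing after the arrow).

ba->a; bab->aa; bc->c; cc->c

  | bacb => acb
  | cacbbcbc => cacbcbc => caccbc => cacbc => cacc => cac
  | cbac => cac
  | baccc => accc => acc => ac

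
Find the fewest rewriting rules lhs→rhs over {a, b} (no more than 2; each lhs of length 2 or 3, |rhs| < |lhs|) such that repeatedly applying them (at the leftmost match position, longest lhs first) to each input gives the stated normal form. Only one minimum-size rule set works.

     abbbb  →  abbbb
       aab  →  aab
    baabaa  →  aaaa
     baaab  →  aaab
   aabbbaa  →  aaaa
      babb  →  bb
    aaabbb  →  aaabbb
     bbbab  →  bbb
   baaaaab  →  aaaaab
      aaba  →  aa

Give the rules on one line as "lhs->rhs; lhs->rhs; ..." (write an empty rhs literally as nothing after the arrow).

  | abbbb
  | aab
  | baabaa => aabaa => aaaa
  | baaab => aaab

ba->; baa->aa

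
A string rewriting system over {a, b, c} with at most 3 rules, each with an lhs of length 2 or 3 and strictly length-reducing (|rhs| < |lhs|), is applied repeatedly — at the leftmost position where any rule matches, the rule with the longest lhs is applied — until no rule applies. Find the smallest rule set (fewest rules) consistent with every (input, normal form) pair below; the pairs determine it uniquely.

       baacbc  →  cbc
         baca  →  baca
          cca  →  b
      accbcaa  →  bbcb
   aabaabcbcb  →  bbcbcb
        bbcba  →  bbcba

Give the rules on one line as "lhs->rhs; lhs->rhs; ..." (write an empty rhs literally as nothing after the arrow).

  | baacbc => cbc
  | baca
  | cca => aa => b
  | accbcaa => aabcaa => bbcaa => bbcb

aa->b; baa->; cc->a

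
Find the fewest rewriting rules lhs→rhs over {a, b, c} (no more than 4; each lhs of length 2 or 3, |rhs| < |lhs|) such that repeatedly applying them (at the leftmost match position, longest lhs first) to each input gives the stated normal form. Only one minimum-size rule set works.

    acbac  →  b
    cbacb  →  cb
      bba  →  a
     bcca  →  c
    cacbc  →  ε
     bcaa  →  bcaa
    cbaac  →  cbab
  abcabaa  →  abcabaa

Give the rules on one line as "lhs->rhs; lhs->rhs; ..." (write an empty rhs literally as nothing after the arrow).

ac->b; bb->; cc->; cca->bc

  | acbac => bbac => ac => b
  | cbacb => cbbb => cb
  | bba => a
  | bcca => bbc => c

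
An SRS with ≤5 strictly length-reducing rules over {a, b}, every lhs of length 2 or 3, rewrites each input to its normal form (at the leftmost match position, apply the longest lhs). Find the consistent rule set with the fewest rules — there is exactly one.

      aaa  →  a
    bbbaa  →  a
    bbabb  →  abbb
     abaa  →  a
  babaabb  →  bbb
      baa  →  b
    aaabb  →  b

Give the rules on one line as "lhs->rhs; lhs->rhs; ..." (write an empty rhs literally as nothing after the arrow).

aa->b; ba->a; bab->; bba->ab

  | aaa => ba => a
  | bbbaa => baba => a
  | bbabb => abbb
  | abaa => aaa => ba => a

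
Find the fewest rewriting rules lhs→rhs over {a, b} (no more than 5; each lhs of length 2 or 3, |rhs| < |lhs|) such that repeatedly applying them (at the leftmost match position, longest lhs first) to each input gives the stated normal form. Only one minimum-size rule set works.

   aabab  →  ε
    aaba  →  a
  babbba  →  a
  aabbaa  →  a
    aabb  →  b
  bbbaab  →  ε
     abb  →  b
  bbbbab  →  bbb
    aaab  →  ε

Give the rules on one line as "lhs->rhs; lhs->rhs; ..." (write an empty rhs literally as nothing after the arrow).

aa->a; ab->; ba->a; bab->

  | aabab => abab => ab => ε
  | aaba => aba => a
  | babbba => bba => ba => a
  | aabbaa => abbaa => baa => aa => a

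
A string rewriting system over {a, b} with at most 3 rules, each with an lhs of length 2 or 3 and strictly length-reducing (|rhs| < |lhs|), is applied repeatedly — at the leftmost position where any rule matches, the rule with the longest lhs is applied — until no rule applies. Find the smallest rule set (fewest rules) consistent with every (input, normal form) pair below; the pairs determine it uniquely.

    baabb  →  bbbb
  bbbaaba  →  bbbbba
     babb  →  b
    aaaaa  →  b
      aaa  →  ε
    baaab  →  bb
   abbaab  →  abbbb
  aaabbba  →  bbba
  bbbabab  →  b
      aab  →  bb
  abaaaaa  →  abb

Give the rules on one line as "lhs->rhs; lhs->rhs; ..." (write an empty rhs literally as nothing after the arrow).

  | baabb => bbbb
  | bbbaaba => bbbbba
  | babb => b
  | aaaaa => aa => b

aa->b; aaa->; bab->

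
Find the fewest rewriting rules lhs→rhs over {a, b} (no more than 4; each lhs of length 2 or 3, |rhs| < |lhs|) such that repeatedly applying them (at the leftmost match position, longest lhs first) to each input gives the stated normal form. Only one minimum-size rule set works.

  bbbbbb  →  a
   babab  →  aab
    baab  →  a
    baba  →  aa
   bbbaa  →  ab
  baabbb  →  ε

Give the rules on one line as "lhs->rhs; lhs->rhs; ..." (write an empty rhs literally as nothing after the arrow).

  | bbbbbb => abbbb => bb => a
  | babab => bbab => aab
  | baab => bab => bb => a
  | baba => bba => aa

abb->; ba->b; bb->a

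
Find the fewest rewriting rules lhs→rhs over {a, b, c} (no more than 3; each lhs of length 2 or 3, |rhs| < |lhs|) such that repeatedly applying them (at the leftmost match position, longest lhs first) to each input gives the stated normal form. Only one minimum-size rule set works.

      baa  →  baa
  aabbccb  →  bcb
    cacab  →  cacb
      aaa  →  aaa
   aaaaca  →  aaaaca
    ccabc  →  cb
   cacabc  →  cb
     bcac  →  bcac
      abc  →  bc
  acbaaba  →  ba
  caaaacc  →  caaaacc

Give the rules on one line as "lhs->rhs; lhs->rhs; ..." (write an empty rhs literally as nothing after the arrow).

aab->c; ab->b; cbc->b

  | baa
  | aabbccb => cbccb => bcb
  | cacab => cacb
  | aaa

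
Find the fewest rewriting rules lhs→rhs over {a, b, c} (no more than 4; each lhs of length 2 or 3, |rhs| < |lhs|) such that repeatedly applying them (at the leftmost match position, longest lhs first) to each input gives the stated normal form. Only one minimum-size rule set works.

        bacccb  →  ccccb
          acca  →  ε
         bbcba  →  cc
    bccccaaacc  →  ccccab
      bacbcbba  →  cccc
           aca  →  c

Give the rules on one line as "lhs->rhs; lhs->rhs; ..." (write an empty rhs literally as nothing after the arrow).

ac->b; ba->c; bc->c; bca->

  | bacccb => ccccb
  | acca => bca => ε
  | bbcba => bcba => cba => cc
  | bccccaaacc => ccccaaacc => ccccaabc => ccccaac => ccccab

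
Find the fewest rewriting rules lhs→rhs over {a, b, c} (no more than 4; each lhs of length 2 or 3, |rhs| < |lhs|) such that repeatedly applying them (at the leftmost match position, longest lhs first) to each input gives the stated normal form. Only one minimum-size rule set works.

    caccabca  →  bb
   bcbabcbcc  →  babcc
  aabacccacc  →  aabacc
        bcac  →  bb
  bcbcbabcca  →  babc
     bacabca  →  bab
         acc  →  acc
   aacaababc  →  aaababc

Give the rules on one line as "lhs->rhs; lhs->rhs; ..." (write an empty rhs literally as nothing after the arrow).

ca->; cac->b; cb->

  | caccabca => bcabca => bbca => bb
  | bcbabcbcc => babcbcc => babcc
  | aabacccacc => aabaccbc => aabacc
  | bcac => bb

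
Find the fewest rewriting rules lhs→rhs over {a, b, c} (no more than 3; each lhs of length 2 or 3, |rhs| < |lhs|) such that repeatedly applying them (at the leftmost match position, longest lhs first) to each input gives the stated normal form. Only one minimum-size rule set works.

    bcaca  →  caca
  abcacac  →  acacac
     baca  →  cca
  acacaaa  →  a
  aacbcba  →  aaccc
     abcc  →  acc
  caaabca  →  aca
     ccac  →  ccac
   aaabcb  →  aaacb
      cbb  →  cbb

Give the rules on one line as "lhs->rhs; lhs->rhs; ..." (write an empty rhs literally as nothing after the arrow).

  | bcaca => caca
  | abcacac => acacac
  | baca => cca
  | acacaaa => acaa => a

ba->c; bc->c; caa->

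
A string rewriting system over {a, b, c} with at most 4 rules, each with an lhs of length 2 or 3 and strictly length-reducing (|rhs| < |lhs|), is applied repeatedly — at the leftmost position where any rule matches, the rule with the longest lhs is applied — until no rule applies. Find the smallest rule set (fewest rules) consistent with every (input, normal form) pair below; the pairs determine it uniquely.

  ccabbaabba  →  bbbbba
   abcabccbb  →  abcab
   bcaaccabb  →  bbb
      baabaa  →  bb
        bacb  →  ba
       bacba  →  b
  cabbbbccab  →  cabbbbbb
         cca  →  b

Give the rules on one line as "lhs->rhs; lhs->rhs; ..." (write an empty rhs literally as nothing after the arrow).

  | ccabbaabba => bbbaabba => bbbbba
  | abcabccbb => abcabcb => abcab
  | bcaaccabb => bcccabb => bcbbb => bbb
  | baabaa => bbaa => bb

aa->; cb->; cca->b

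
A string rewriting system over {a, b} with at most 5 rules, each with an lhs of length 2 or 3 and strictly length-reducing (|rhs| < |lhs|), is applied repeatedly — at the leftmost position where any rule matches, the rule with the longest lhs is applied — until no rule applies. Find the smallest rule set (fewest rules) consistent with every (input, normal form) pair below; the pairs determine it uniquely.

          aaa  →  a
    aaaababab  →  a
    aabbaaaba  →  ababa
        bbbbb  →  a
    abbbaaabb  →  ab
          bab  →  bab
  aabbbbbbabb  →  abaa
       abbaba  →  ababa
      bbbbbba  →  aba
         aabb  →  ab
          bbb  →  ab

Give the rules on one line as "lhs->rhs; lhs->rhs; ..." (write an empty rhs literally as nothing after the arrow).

aaa->a; aab->a; bb->a; bba->ba

  | aaa => a
  | aaaababab => aababab => aabab => aab => a
  | aabbaaaba => abaaaba => ababa
  | bbbbb => abbb => aab => a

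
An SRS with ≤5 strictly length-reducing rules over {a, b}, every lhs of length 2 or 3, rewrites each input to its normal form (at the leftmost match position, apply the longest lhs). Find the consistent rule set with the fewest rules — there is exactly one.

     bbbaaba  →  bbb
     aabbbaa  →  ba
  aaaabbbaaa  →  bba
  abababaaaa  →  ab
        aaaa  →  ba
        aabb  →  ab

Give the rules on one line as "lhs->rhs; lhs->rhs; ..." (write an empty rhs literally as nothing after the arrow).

aa->; aaa->b; aab->a; abb->aa

  | bbbaaba => bbbaa => bbb
  | aabbbaa => abbaa => aaaa => ba
  | aaaabbbaaa => babbbaaa => baabaaa => baaaa => bba
  | abababaaaa => abababba => ababaaa => ababb => abaa => ab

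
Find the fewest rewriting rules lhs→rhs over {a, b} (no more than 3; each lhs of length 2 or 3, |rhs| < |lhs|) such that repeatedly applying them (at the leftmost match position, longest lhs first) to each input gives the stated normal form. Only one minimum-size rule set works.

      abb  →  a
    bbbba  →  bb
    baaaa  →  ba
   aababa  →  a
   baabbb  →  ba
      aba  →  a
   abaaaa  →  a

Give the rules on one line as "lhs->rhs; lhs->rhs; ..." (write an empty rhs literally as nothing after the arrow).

aa->a; ab->a; bba->

  | abb => ab => a
  | bbbba => bb
  | baaaa => baaa => baa => ba
  | aababa => ababa => aaba => aba => aa => a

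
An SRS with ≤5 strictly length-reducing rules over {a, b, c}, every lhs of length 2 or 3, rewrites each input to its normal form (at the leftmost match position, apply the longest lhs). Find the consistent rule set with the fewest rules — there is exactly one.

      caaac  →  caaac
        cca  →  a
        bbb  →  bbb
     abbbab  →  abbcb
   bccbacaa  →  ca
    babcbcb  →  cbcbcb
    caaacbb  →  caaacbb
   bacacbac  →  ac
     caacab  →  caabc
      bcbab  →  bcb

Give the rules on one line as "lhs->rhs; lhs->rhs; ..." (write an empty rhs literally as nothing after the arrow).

ba->c; cab->bc; cc->c; cca->a

  | caaac
  | cca => a
  | bbb
  | abbbab => abbcb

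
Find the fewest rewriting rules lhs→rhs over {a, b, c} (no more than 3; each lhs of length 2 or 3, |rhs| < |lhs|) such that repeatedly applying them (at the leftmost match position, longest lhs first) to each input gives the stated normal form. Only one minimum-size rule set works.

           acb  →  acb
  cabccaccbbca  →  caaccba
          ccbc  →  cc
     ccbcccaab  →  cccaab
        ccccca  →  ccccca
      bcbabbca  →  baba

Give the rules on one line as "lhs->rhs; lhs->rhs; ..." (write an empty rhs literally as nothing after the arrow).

  | acb
  | cabccaccbbca => caaccbbca => caaccba
  | ccbc => cc
  | ccbcccaab => cccaab

bc->; bcc->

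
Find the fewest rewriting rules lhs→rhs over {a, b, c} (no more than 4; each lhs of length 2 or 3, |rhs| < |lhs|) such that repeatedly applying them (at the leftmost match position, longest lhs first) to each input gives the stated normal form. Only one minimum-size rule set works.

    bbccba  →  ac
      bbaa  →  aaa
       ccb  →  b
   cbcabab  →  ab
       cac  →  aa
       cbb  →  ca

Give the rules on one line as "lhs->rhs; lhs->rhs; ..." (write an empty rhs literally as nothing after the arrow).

ba->c; bb->a; cac->aa; cc->

  | bbccba => accba => aba => ac
  | bbaa => aaa
  | ccb => b
  | cbcabab => cbcacb => cbaab => ccab => ab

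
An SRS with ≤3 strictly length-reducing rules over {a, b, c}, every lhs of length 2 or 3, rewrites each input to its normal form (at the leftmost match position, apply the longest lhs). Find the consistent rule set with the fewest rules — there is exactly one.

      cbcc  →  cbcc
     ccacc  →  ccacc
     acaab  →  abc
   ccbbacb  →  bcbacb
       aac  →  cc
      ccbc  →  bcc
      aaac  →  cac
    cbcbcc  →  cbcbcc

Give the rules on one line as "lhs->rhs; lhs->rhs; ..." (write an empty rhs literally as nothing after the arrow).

aa->c; ccb->bc

  | cbcc
  | ccacc
  | acaab => accb => abc
  | ccbbacb => bcbacb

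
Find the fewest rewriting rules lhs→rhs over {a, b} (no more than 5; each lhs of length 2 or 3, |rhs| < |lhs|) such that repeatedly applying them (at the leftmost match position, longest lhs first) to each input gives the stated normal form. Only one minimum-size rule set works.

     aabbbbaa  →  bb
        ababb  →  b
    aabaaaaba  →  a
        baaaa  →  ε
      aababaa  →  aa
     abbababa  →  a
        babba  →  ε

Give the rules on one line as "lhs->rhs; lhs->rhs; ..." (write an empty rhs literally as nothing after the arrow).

aaa->ba; ab->b; ba->; bab->

  | aabbbbaa => abbbbaa => bbbbaa => bbba => bb
  | ababb => babb => b
  | aabaaaaba => abaaaaba => baaaaba => aaaba => baba => a
  | baaaa => aaa => ba => ε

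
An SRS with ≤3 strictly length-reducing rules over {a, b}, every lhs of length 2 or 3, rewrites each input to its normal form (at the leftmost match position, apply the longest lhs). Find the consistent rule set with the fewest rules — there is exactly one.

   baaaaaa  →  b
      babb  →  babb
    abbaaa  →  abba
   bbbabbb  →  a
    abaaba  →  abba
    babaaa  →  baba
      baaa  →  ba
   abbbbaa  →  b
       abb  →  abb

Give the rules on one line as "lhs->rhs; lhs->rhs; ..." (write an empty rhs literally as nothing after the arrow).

  | baaaaaa => baaaa => baa => b
  | babb
  | abbaaa => abba
  | bbbabbb => aabbb => bbb => a

aa->; bbb->a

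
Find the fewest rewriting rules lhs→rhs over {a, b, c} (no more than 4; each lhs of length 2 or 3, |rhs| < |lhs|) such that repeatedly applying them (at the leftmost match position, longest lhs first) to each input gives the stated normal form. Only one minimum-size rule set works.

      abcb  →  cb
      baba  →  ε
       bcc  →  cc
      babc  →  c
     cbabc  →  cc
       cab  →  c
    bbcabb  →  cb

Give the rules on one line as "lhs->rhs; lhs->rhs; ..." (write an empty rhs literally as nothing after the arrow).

  | abcb => cb
  | baba => ba => ε
  | bcc => cc
  | babc => bc => c

ab->; ba->; bc->c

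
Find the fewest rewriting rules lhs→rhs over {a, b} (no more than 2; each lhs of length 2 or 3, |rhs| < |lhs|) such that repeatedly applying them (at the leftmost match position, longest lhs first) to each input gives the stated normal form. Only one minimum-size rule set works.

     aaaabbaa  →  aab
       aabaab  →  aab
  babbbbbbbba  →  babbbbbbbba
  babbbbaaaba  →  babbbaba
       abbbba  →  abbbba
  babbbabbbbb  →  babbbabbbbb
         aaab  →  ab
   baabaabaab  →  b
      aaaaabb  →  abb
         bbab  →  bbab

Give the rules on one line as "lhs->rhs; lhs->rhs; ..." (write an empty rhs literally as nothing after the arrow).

  | aaaabbaa => aabbaa => aab
  | aabaab => aab
  | babbbbbbbba
  | babbbbaaaba => babbbaba

aaa->a; baa->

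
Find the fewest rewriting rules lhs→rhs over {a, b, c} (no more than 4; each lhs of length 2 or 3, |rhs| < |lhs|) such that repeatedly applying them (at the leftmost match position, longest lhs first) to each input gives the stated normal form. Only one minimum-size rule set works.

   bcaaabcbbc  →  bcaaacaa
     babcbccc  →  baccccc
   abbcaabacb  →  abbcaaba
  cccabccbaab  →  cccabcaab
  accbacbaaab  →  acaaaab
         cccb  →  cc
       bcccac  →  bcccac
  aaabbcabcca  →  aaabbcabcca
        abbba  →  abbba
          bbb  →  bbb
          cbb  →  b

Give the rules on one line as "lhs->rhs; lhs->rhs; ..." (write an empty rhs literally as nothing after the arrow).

bcb->cc; cb->; cbc->aa

  | bcaaabcbbc => bcaaaccbc => bcaaacaa
  | babcbccc => baccccc
  | abbcaabacb => abbcaaba
  | cccabccbaab => cccabcaab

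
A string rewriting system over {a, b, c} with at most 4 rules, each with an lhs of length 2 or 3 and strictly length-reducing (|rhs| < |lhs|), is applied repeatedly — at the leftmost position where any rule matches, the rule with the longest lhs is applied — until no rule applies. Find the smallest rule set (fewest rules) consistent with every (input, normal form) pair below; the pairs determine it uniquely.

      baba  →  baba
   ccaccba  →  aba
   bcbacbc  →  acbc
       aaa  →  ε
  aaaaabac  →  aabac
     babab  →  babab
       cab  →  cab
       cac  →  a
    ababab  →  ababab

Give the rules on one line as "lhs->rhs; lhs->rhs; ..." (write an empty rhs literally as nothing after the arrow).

  | baba
  | ccaccba => cacba => aba
  | bcbacbc => acbc
  | aaa => ε

aaa->; bcb->; cac->a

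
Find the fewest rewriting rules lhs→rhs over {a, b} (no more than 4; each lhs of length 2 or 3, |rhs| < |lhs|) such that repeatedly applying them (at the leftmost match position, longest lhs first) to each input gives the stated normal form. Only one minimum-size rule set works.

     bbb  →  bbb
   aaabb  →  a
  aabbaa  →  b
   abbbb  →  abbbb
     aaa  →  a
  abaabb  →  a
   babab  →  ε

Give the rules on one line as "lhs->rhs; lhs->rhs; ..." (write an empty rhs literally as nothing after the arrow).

  | bbb
  | aaabb => babb => bab => ba => a
  | aabbaa => baa => aa => b
  | abbbb

aa->b; aab->; ba->a; bab->ba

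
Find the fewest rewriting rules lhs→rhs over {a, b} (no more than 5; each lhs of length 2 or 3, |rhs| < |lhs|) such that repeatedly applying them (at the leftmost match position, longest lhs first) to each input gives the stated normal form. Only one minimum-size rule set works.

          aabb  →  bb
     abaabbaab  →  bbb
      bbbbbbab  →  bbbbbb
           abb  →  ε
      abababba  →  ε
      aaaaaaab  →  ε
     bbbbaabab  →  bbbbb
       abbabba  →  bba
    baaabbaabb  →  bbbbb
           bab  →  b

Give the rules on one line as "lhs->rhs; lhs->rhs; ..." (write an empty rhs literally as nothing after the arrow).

  | aabb => bb
  | abaabbaab => aabbaab => bbaab => bbb
  | bbbbbbab => bbbbbb
  | abb => aa => ε

aa->; aaa->; ab->; abb->aa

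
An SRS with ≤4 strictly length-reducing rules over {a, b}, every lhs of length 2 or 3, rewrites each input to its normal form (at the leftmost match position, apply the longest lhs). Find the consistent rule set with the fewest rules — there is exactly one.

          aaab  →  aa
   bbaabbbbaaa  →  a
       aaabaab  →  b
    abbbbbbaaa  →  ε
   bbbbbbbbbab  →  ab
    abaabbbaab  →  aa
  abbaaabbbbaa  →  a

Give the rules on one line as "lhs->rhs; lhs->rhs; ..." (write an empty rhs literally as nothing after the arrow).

aaa->ab; aba->; bb->a; bbb->

  | aaab => abb => aa
  | bbaabbbbaaa => aaabbbbaaa => abbbbbaaa => abbaaa => aaaaa => abaa => a
  | aaabaab => abbaab => aaaab => abab => b
  | abbbbbbaaa => abbbaaa => aaaa => aba => ε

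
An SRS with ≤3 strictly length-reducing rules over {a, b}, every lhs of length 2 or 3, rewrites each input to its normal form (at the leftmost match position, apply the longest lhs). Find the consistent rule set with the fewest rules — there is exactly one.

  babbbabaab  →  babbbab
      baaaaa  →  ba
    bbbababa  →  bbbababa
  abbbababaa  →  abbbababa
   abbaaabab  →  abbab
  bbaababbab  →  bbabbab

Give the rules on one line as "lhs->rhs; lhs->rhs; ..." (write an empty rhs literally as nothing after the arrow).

aa->a; aab->

  | babbbabaab => babbbab
  | baaaaa => baaaa => baaa => baa => ba
  | bbbababa
  | abbbababaa => abbbababa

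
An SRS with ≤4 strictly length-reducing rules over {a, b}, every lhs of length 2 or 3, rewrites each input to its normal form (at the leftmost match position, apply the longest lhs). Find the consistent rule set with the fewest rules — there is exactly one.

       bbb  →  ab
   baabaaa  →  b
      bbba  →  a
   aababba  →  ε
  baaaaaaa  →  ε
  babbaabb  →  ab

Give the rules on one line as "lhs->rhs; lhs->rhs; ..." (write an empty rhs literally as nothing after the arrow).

aa->; aaa->b; ba->; bb->a

  | bbb => ab
  | baabaaa => abaaa => aaa => b
  | bbba => aba => a
  | aababba => babba => bba => aa => ε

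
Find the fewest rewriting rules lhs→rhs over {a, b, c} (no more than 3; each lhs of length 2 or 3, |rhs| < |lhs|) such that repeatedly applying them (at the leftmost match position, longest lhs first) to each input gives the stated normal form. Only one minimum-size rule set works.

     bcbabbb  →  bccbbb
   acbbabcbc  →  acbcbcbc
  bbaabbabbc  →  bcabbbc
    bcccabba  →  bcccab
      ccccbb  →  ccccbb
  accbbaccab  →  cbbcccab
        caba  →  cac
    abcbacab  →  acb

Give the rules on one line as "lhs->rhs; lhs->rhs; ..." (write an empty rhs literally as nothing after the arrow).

abc->ab; acc->cb; ba->c

  | bcbabbb => bccbbb
  | acbbabcbc => acbcbcbc
  | bbaabbabbc => bcabbabbc => bcabcbbc => bcabbbc
  | bcccabba => bcccabc => bcccab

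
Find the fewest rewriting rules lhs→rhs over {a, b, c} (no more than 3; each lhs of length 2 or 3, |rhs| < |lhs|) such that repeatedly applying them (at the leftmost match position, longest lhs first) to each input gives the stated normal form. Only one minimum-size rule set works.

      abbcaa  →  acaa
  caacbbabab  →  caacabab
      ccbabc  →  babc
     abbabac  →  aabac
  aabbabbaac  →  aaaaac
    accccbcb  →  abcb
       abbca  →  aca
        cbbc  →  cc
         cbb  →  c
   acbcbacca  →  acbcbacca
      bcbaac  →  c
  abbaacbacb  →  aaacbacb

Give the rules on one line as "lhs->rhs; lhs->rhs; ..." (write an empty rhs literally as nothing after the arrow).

  | abbcaa => acaa
  | caacbbabab => caacabab
  | ccbabc => babc
  | abbabac => aabac

baa->cb; bb->; ccb->b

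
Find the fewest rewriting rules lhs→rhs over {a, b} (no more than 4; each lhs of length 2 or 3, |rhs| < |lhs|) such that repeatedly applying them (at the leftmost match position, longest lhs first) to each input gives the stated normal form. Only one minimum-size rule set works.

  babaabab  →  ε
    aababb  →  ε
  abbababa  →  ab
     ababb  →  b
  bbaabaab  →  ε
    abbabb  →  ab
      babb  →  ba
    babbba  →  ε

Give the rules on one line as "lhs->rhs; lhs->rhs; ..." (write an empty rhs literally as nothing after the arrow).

  | babaabab => bbabab => bbab => bb => ε
  | aababb => baabb => bbab => bb => ε
  | abbababa => abbaba => abba => ab
  | ababb => bbb => b

aab->ba; aba->b; bb->; bba->b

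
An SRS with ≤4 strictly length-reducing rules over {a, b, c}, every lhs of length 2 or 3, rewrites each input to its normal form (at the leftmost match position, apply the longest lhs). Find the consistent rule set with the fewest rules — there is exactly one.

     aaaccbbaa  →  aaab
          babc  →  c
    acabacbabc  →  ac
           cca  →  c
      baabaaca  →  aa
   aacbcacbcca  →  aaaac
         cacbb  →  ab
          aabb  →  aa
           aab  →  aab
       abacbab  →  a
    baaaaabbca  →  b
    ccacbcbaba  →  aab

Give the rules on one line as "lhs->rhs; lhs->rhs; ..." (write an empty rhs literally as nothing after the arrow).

ba->b; bb->; ca->; cb->a

  | aaaccbbaa => aaacabaa => aaabaa => aaaba => aaab
  | babc => bbc => c
  | acabacbabc => abacbabc => abcbabc => abaabc => ababc => abbc => ac
  | cca => c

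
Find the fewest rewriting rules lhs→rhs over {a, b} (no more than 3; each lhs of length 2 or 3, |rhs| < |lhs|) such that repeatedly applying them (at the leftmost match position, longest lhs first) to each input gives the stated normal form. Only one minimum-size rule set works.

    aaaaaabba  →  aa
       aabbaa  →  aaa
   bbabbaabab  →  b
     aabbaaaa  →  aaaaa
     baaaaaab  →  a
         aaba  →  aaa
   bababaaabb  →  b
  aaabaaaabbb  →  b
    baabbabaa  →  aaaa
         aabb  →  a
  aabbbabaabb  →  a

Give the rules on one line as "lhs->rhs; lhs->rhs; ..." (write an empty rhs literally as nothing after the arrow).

ab->b; aba->aa; bb->a

  | aaaaaabba => aaaaabba => aaaabba => aaabba => aabba => abba => bba => aa
  | aabbaa => abbaa => bbaa => aaa
  | bbabbaabab => aabbaabab => abbaabab => bbaabab => aaabab => aaaab => aaab => aab => ab => b
  | aabbaaaa => abbaaaa => bbaaaa => aaaaa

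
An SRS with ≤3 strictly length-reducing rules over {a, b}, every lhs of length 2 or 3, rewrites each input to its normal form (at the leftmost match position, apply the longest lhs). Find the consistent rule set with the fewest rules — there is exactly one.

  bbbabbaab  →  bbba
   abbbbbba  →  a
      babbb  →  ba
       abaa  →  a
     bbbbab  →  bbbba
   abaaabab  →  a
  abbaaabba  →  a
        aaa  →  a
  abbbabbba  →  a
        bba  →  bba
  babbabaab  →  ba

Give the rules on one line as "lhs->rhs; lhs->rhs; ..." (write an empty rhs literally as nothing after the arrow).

  | bbbabbaab => bbbabaab => bbbaaab => bbbaab => bbbab => bbba
  | abbbbbba => abbbbba => abbbba => abbba => abba => aba => aa => a
  | babbb => babb => bab => ba
  | abaa => aaa => aa => a

aa->a; ab->a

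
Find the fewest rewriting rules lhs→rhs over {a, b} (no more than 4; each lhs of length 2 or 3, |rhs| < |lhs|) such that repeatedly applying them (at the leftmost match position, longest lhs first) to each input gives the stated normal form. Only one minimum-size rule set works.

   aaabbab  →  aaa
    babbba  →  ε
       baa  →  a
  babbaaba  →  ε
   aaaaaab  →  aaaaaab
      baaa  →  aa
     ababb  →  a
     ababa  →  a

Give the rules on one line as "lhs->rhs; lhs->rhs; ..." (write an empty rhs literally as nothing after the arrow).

  | aaabbab => aaabb => aaa
  | babbba => bbba => ba => ε
  | baa => a
  | babbaaba => bbaaba => baba => ba => ε

ba->; bb->; bba->b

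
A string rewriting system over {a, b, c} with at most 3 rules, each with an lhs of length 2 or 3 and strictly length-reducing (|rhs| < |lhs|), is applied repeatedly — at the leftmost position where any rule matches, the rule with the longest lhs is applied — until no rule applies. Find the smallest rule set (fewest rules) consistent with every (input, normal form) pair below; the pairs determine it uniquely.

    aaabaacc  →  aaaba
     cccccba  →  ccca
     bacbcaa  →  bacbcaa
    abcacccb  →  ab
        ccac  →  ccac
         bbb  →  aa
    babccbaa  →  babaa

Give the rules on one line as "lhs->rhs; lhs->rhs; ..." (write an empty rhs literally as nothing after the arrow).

acc->; bbb->aa; ccb->

  | aaabaacc => aaaba
  | cccccba => ccca
  | bacbcaa
  | abcacccb => abccb => ab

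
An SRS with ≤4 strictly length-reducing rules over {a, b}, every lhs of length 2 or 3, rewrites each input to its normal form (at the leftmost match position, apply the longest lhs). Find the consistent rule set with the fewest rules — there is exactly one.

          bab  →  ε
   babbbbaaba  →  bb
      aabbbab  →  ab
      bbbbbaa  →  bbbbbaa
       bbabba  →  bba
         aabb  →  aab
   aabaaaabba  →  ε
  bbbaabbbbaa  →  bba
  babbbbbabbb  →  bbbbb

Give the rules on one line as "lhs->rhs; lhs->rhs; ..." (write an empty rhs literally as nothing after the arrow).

aba->b; abb->ab; bab->

  | bab => ε
  | babbbbaaba => bbbaaba => bbbab => bb
  | aabbbab => aabbab => aabab => abb => ab
  | bbbbbaa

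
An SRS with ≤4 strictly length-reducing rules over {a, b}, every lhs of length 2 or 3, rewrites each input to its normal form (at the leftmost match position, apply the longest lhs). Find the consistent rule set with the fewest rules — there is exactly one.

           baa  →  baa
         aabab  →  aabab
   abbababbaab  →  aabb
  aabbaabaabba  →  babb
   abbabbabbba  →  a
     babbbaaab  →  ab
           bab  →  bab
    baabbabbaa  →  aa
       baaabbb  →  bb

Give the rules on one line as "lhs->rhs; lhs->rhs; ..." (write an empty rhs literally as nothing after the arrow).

  | baa
  | aabab
  | abbababbaab => aababbaab => aabaaab => aabbb => aabb
  | aabbaabaabba => aaaabaabba => babaabba => babaaa => babb

aaa->b; bba->a; bbb->bb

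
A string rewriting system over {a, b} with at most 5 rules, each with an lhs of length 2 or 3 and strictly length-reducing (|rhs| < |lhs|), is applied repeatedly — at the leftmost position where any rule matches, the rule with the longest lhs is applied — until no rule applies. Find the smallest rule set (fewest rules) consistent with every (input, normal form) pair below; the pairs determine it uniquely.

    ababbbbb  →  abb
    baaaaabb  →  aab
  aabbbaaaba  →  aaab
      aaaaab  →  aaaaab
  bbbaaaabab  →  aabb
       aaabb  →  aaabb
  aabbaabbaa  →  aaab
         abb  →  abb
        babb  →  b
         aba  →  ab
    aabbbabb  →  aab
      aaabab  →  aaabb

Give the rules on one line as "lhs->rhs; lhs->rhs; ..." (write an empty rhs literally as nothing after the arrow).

ba->b; baa->ab; bba->b; bbb->b

  | ababbbbb => abbbbbb => abbbb => abb
  | baaaaabb => abaaabb => aababb => aabbb => aab
  | aabbbaaaba => aabaaaba => aaababa => aaabba => aaab
  | aaaaab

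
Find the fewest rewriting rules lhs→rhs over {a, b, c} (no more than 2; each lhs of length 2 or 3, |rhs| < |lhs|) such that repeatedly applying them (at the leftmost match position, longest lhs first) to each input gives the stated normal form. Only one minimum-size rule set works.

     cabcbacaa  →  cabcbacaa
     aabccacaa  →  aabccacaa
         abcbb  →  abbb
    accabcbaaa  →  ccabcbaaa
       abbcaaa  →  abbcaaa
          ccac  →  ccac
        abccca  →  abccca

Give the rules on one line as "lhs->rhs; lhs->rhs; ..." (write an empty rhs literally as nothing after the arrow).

  | cabcbacaa
  | aabccacaa
  | abcbb => abbb
  | accabcbaaa => ccabcbaaa

acc->cc; cbb->bb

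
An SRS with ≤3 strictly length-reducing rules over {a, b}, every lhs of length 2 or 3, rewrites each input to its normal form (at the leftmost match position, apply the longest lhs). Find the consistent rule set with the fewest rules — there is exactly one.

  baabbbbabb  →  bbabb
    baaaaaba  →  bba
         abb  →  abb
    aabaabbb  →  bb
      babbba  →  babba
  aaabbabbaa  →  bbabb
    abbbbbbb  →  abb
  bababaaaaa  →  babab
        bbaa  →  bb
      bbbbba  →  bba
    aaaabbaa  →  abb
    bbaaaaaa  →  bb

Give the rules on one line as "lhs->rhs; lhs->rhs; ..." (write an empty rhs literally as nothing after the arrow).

aa->; aaa->; bbb->bb

  | baabbbbabb => bbbbbabb => bbbbabb => bbbabb => bbabb
  | baaaaaba => baaba => bba
  | abb
  | aabaabbb => baabbb => bbbb => bbb => bb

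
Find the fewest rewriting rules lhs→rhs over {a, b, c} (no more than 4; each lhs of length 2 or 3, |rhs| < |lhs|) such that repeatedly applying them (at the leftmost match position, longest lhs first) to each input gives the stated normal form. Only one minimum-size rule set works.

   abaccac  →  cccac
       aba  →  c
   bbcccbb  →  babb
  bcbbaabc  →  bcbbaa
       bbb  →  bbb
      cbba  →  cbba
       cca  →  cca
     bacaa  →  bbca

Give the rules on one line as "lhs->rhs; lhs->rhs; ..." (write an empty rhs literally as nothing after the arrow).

  | abaccac => cccac
  | aba => c
  | bbcccbb => babcbb => babb
  | bcbbaabc => bcbbaa

aba->c; abc->a; aca->bc; bcc->ab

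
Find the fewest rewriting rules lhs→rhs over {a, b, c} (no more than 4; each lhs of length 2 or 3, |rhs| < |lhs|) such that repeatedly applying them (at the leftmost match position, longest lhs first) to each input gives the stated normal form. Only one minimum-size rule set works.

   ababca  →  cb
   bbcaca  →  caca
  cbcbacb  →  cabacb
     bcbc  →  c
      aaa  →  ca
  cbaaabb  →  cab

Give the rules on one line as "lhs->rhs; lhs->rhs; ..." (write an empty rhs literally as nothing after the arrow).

aa->c; bb->; bc->a; bca->ab

  | ababca => abaab => abcb => aab => cb
  | bbcaca => caca
  | cbcbacb => cabacb
  | bcbc => abc => aa => c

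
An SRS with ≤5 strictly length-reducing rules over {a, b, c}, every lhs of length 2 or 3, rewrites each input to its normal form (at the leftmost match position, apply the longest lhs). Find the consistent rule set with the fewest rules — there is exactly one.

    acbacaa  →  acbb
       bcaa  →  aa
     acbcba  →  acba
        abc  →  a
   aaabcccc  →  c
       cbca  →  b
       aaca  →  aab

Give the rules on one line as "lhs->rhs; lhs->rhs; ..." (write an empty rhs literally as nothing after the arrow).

  | acbacaa => acbaba => acbb
  | bcaa => aa
  | acbcba => acba
  | abc => a

aaa->bb; aba->b; bc->; ca->b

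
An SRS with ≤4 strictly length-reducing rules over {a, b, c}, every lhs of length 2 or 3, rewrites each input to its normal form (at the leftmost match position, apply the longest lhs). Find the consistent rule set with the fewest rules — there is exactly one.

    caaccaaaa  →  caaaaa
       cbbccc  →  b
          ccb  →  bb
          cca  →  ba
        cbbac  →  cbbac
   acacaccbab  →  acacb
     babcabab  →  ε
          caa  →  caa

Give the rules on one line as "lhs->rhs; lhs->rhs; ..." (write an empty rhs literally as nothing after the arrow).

ab->; bc->; cc->b

  | caaccaaaa => caabaaaa => caaaaa
  | cbbccc => cbcc => cc => b
  | ccb => bb
  | cca => ba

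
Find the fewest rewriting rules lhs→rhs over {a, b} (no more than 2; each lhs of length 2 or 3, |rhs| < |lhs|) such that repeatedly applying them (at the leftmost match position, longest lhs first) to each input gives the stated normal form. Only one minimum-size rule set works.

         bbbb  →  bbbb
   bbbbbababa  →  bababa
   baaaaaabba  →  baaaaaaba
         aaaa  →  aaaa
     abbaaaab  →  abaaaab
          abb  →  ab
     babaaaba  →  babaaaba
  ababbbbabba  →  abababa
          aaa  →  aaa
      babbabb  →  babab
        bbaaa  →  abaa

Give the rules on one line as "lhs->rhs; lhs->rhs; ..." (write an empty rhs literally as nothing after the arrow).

abb->ab; bba->ab

  | bbbb
  | bbbbbababa => bbbabbaba => babbbaba => babbaba => bababa
  | baaaaaabba => baaaaaaba
  | aaaa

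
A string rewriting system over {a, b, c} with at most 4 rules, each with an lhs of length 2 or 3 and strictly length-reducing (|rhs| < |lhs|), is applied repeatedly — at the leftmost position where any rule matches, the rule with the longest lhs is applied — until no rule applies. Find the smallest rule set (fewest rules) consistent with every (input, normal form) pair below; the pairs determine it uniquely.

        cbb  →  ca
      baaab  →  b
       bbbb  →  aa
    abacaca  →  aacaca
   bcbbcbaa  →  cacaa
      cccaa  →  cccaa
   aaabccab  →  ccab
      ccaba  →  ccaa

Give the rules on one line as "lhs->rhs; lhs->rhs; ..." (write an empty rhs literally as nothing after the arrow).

  | cbb => ca
  | baaab => aaab => b
  | bbbb => abb => aa
  | abacaca => aacaca

aaa->; ba->a; bb->a; bc->c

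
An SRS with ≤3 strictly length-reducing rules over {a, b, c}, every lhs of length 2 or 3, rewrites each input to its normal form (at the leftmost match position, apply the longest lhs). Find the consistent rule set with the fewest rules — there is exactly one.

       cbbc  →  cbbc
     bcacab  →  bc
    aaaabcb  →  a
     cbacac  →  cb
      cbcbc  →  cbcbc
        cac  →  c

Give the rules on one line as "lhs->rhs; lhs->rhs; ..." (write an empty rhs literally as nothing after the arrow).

  | cbbc
  | bcacab => bcab => bc
  | aaaabcb => aaacb => aab => a
  | cbacac => cbac => cb

ab->; ac->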